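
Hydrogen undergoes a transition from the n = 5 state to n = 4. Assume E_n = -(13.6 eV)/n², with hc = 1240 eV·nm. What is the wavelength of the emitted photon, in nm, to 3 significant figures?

4050 nm

ΔE = 13.60 × (1/4² − 1/5²) = 13.60 × 0.02250 = 0.3060 eV.
λ = hc/ΔE = 1240 / 0.3060 = 4050 nm.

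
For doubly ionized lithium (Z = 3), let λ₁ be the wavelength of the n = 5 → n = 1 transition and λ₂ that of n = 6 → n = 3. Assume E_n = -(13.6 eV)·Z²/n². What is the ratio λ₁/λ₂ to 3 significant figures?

λ ∝ 1/ΔE ∝ 1/(1/n_f² − 1/n_i²), and the Z² and hc factors cancel in the ratio.
λ₁/λ₂ = (1/3² − 1/6²)/(1/1² − 1/5²) = 0.08333/0.9600 = 0.0868.

0.0868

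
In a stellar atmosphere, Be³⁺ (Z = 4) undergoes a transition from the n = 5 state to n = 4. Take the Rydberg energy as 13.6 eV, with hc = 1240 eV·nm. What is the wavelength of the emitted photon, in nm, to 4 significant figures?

For Z = 4 the level energies scale as Z², so the effective Rydberg energy is 13.6 × 16 = 217.6 eV.
ΔE = 217.6 × (1/4² − 1/5²) = 217.6 × 0.02250 = 4.896 eV.
λ = hc/ΔE = 1240 / 4.896 = 253.3 nm.

253.3 nm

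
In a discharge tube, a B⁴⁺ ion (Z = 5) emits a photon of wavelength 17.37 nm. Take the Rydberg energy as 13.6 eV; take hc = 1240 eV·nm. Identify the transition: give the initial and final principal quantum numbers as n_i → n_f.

The photon energy is ΔE = hc/λ = 1240 / 17.37 = 71.39 eV.
With Z = 5, ΔE = 340.0 × (1/n_f² − 1/n_i²), so 1/n_f² − 1/n_i² = 0.2100.
Trying n_f = 2 gives 1/n_i² = 0.04004, i.e. n_i ≈ 5; this pair matches.

n_i = 5, n_f = 2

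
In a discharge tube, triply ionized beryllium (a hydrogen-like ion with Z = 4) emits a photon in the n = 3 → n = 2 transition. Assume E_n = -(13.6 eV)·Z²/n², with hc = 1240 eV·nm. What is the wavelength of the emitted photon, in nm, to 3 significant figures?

For Z = 4 the level energies scale as Z², so the effective Rydberg energy is 13.6 × 16 = 217.6 eV.
ΔE = 217.6 × (1/2² − 1/3²) = 217.6 × 0.1389 = 30.22 eV.
λ = hc/ΔE = 1240 / 30.22 = 41.0 nm.

41.0 nm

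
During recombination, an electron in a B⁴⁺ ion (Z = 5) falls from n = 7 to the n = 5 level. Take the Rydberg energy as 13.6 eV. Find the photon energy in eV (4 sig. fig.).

The Bohr energies scale as Z², so for Z = 5: E_n = −340.0/n² eV.
E_7 = −340.0/49 = −6.939 eV and E_5 = −340.0/25 = −13.60 eV.
The photon energy is |E_7 − E_5| = 6.661 eV.

6.661 eV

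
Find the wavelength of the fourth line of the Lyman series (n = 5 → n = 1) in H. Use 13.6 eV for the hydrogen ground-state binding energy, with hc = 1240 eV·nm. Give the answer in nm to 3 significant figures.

95.0 nm

The Lyman series terminates on n_f = 1; the fourth line has n_i = 1+4 = 5.
ΔE = 13.60 × (1/1² − 1/5²) = 13.06 eV.
λ = 1240 / 13.06 = 95.0 nm.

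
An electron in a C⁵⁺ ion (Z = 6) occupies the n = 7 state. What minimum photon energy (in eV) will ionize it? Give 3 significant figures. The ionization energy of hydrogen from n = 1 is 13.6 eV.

9.99 eV

E_n = −13.6 Z²/n² = −489.6/n² eV for Z = 6.
E_7 = −489.6/49 = −9.99 eV, so ionization (to E = 0) requires 9.99 eV.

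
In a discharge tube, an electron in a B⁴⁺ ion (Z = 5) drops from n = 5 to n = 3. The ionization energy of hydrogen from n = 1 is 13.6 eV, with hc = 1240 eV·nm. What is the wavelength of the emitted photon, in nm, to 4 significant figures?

51.29 nm

For Z = 5 the level energies scale as Z², so the effective Rydberg energy is 13.6 × 25 = 340.0 eV.
ΔE = 340.0 × (1/3² − 1/5²) = 340.0 × 0.07111 = 24.18 eV.
λ = hc/ΔE = 1240 / 24.18 = 51.29 nm.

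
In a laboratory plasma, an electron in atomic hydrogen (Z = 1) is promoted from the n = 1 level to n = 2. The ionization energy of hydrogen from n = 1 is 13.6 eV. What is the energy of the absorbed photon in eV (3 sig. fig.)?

E_2 = −13.60/4 = −3.400 eV and E_1 = −13.60/1 = −13.60 eV.
The photon energy is |E_2 − E_1| = 10.2 eV.

10.2 eV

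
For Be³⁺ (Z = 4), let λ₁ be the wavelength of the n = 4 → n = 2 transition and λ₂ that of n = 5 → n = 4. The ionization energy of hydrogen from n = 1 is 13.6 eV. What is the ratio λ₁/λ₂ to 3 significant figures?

0.120

λ ∝ 1/ΔE ∝ 1/(1/n_f² − 1/n_i²), and the Z² and hc factors cancel in the ratio.
λ₁/λ₂ = (1/4² − 1/5²)/(1/2² − 1/4²) = 0.02250/0.1875 = 0.120.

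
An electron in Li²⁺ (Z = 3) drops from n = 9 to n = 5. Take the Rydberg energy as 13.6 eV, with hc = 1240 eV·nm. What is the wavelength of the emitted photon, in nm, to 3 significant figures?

366 nm

For Z = 3 the level energies scale as Z², so the effective Rydberg energy is 13.6 × 9 = 122.4 eV.
ΔE = 122.4 × (1/5² − 1/9²) = 122.4 × 0.02765 = 3.385 eV.
λ = hc/ΔE = 1240 / 3.385 = 366 nm.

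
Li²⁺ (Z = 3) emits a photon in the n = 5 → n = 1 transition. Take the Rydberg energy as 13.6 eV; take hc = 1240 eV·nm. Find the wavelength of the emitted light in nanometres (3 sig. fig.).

For Z = 3 the level energies scale as Z², so the effective Rydberg energy is 13.6 × 9 = 122.4 eV.
ΔE = 122.4 × (1/1² − 1/5²) = 122.4 × 0.9600 = 117.5 eV.
λ = hc/ΔE = 1240 / 117.5 = 10.6 nm.

10.6 nm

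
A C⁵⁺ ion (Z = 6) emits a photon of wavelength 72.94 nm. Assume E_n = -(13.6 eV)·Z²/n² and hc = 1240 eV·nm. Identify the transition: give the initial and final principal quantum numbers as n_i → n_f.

n_i = 6, n_f = 4

The photon energy is ΔE = hc/λ = 1240 / 72.94 = 17.00 eV.
With Z = 6, ΔE = 489.6 × (1/n_f² − 1/n_i²), so 1/n_f² − 1/n_i² = 0.03472.
Trying n_f = 4 gives 1/n_i² = 0.02778, i.e. n_i ≈ 6; this pair matches.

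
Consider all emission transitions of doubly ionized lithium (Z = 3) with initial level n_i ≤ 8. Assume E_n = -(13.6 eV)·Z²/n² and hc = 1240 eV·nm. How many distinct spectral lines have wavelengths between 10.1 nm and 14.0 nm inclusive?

Enumerate all n_i → n_f pairs with 1 ≤ n_f < n_i ≤ 8 and compute λ = 1240 / [13.6·9·(1/n_f² − 1/n_i²)].
Lines falling in [10.1, 14.0] nm: 8→1 (10.29 nm), 7→1 (10.34 nm), 6→1 (10.42 nm), 5→1 (10.55 nm), 4→1 (10.81 nm), 3→1 (11.40 nm), 2→1 (13.51 nm).

7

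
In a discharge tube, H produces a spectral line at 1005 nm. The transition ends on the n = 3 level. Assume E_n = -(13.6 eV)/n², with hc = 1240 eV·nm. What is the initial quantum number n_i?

n_i = 7

The photon energy is ΔE = hc/λ = 1240 / 1005 = 1.234 eV.
With Z = 1, ΔE = 13.60 × (1/n_f² − 1/n_i²), so 1/n_f² − 1/n_i² = 0.09072.
With n_f = 3: 1/n_i² = 1/9 − 0.09072 = 0.02039, so n_i ≈ 7.00.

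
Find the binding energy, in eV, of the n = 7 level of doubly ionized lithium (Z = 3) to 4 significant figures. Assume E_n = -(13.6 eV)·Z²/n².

E_n = −13.6 Z²/n² = −122.4/n² eV for Z = 3.
E_7 = −122.4/49 = −2.498 eV, so ionization (to E = 0) requires 2.498 eV.

2.498 eV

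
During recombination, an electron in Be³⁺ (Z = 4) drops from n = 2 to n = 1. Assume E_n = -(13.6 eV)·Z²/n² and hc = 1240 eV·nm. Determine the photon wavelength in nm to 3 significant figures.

7.60 nm

For Z = 4 the level energies scale as Z², so the effective Rydberg energy is 13.6 × 16 = 217.6 eV.
ΔE = 217.6 × (1/1² − 1/2²) = 217.6 × 0.7500 = 163.2 eV.
λ = hc/ΔE = 1240 / 163.2 = 7.60 nm.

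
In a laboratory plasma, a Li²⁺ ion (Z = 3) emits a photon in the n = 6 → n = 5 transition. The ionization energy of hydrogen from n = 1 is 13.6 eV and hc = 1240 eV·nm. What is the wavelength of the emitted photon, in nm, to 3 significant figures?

For Z = 3 the level energies scale as Z², so the effective Rydberg energy is 13.6 × 9 = 122.4 eV.
ΔE = 122.4 × (1/5² − 1/6²) = 122.4 × 0.01222 = 1.496 eV.
λ = hc/ΔE = 1240 / 1.496 = 829 nm.

829 nm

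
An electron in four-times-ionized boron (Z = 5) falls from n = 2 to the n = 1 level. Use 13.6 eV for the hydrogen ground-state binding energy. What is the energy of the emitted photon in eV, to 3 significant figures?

The Bohr energies scale as Z², so for Z = 5: E_n = −340.0/n² eV.
E_2 = −340.0/4 = −85.00 eV and E_1 = −340.0/1 = −340.0 eV.
The photon energy is |E_2 − E_1| = 255 eV.

255 eV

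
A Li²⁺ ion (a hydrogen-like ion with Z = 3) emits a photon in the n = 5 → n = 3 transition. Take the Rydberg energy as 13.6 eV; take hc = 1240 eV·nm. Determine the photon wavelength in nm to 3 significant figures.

142 nm

For Z = 3 the level energies scale as Z², so the effective Rydberg energy is 13.6 × 9 = 122.4 eV.
ΔE = 122.4 × (1/3² − 1/5²) = 122.4 × 0.07111 = 8.704 eV.
λ = hc/ΔE = 1240 / 8.704 = 142 nm.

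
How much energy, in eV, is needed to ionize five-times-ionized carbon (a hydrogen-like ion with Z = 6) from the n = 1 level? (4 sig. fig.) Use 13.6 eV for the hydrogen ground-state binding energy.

E_n = −13.6 Z²/n² = −489.6/n² eV for Z = 6.
E_1 = −489.6/1 = −489.6 eV, so ionization (to E = 0) requires 489.6 eV.

489.6 eV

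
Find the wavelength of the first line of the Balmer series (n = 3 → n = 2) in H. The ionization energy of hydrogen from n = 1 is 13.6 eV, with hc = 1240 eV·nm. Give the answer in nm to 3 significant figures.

656 nm

The Balmer series terminates on n_f = 2; the first line has n_i = 2+1 = 3.
ΔE = 13.60 × (1/2² − 1/3²) = 1.889 eV.
λ = 1240 / 1.889 = 656 nm.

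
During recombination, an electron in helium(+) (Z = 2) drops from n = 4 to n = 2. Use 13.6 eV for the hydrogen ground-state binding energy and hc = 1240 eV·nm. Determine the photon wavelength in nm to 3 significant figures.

For Z = 2 the level energies scale as Z², so the effective Rydberg energy is 13.6 × 4 = 54.40 eV.
ΔE = 54.40 × (1/2² − 1/4²) = 54.40 × 0.1875 = 10.20 eV.
λ = hc/ΔE = 1240 / 10.20 = 122 nm.

122 nm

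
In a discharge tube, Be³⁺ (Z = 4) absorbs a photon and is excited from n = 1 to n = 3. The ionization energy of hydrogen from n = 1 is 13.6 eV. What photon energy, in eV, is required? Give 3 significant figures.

193 eV

The Bohr energies scale as Z², so for Z = 4: E_n = −217.6/n² eV.
E_3 = −217.6/9 = −24.18 eV and E_1 = −217.6/1 = −217.6 eV.
The photon energy is |E_3 − E_1| = 193 eV.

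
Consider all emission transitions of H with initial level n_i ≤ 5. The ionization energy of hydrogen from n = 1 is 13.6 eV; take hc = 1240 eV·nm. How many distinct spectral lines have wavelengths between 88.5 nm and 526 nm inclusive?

Enumerate all n_i → n_f pairs with 1 ≤ n_f < n_i ≤ 5 and compute λ = 1240 / [13.6·1·(1/n_f² − 1/n_i²)].
Lines falling in [88.5, 526] nm: 5→1 (94.98 nm), 4→1 (97.25 nm), 3→1 (102.6 nm), 2→1 (121.6 nm), 5→2 (434.2 nm), 4→2 (486.3 nm).

6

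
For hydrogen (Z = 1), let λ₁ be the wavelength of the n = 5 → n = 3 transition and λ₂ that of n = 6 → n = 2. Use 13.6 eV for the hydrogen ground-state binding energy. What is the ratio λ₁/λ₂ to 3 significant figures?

3.13

λ ∝ 1/ΔE ∝ 1/(1/n_f² − 1/n_i²), and the Z² and hc factors cancel in the ratio.
λ₁/λ₂ = (1/2² − 1/6²)/(1/3² − 1/5²) = 0.2222/0.07111 = 3.13.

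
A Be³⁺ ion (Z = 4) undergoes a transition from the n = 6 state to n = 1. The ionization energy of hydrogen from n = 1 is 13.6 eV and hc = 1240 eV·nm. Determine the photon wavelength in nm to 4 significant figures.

5.861 nm

For Z = 4 the level energies scale as Z², so the effective Rydberg energy is 13.6 × 16 = 217.6 eV.
ΔE = 217.6 × (1/1² − 1/6²) = 217.6 × 0.9722 = 211.6 eV.
λ = hc/ΔE = 1240 / 211.6 = 5.861 nm.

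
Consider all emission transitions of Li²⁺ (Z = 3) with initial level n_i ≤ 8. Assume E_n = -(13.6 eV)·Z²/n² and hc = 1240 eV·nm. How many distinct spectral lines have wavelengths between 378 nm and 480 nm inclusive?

Enumerate all n_i → n_f pairs with 1 ≤ n_f < n_i ≤ 8 and compute λ = 1240 / [13.6·9·(1/n_f² − 1/n_i²)].
Lines falling in [378, 480] nm: 8→5 (415.6 nm), 5→4 (450.3 nm).

2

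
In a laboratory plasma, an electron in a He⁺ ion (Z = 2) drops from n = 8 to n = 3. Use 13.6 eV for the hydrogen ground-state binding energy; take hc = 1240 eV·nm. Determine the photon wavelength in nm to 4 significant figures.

For Z = 2 the level energies scale as Z², so the effective Rydberg energy is 13.6 × 4 = 54.40 eV.
ΔE = 54.40 × (1/3² − 1/8²) = 54.40 × 0.09549 = 5.194 eV.
λ = hc/ΔE = 1240 / 5.194 = 238.7 nm.

238.7 nm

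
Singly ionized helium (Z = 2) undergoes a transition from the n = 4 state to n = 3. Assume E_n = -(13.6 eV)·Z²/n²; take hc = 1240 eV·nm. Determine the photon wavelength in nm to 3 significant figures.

For Z = 2 the level energies scale as Z², so the effective Rydberg energy is 13.6 × 4 = 54.40 eV.
ΔE = 54.40 × (1/3² − 1/4²) = 54.40 × 0.04861 = 2.644 eV.
λ = hc/ΔE = 1240 / 2.644 = 469 nm.

469 nm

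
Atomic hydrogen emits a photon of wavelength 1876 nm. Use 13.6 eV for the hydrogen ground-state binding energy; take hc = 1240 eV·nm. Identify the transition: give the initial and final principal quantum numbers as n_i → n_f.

The photon energy is ΔE = hc/λ = 1240 / 1876 = 0.6610 eV.
With Z = 1, ΔE = 13.60 × (1/n_f² − 1/n_i²), so 1/n_f² − 1/n_i² = 0.04860.
Trying n_f = 3 gives 1/n_i² = 0.06251, i.e. n_i ≈ 4; this pair matches.

n_i = 4, n_f = 3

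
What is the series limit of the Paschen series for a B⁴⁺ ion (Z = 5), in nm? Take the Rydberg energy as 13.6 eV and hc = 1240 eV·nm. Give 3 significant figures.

The Paschen series has lower level n_f = 3; the series limit corresponds to n_i → ∞.
ΔE_max = 13.6 × 25 / 3² = 37.78 eV.
λ_min = 1240 / 37.78 = 32.8 nm.

32.8 nm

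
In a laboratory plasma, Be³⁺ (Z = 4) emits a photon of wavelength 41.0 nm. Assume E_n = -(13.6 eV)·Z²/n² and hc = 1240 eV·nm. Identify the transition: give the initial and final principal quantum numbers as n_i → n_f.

n_i = 3, n_f = 2

The photon energy is ΔE = hc/λ = 1240 / 41.0 = 30.24 eV.
With Z = 4, ΔE = 217.6 × (1/n_f² − 1/n_i²), so 1/n_f² − 1/n_i² = 0.1390.
Trying n_f = 2 gives 1/n_i² = 0.1110, i.e. n_i ≈ 3; this pair matches.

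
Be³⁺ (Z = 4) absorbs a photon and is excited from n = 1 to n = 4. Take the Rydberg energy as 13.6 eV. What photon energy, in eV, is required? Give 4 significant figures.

The Bohr energies scale as Z², so for Z = 4: E_n = −217.6/n² eV.
E_4 = −217.6/16 = −13.60 eV and E_1 = −217.6/1 = −217.6 eV.
The photon energy is |E_4 − E_1| = 204.0 eV.

204.0 eV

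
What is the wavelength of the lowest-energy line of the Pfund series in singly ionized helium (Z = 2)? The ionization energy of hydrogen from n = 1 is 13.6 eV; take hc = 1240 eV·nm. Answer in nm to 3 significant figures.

The Pfund series terminates on n_f = 5; the first line has n_i = 5+1 = 6.
ΔE = 54.40 × (1/5² − 1/6²) = 0.6649 eV.
λ = 1240 / 0.6649 = 1860 nm.

1860 nm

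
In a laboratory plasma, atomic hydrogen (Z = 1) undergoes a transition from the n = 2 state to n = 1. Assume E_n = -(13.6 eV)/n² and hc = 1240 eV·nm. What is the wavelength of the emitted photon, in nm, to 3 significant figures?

122 nm

ΔE = 13.60 × (1/1² − 1/2²) = 13.60 × 0.7500 = 10.20 eV.
λ = hc/ΔE = 1240 / 10.20 = 122 nm.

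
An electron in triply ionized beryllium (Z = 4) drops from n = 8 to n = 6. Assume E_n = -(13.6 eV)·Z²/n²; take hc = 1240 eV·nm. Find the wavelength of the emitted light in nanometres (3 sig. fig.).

469 nm

For Z = 4 the level energies scale as Z², so the effective Rydberg energy is 13.6 × 16 = 217.6 eV.
ΔE = 217.6 × (1/6² − 1/8²) = 217.6 × 0.01215 = 2.644 eV.
λ = hc/ΔE = 1240 / 2.644 = 469 nm.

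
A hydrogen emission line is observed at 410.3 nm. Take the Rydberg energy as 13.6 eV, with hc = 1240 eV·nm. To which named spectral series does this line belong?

ΔE = 1240/410.3 = 3.022 eV.
This matches 13.6 × (1/2² − 1/6²), so n_f = 2: the Balmer series.

Balmer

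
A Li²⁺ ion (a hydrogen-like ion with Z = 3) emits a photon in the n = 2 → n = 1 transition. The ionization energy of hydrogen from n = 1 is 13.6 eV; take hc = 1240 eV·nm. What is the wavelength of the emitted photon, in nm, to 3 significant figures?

13.5 nm

For Z = 3 the level energies scale as Z², so the effective Rydberg energy is 13.6 × 9 = 122.4 eV.
ΔE = 122.4 × (1/1² − 1/2²) = 122.4 × 0.7500 = 91.80 eV.
λ = hc/ΔE = 1240 / 91.80 = 13.5 nm.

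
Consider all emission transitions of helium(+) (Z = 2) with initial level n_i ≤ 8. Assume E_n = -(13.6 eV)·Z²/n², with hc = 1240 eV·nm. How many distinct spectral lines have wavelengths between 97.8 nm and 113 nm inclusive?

Enumerate all n_i → n_f pairs with 1 ≤ n_f < n_i ≤ 8 and compute λ = 1240 / [13.6·4·(1/n_f² − 1/n_i²)].
Lines falling in [97.8, 113] nm: 7→2 (99.28 nm), 6→2 (102.6 nm), 5→2 (108.5 nm).

3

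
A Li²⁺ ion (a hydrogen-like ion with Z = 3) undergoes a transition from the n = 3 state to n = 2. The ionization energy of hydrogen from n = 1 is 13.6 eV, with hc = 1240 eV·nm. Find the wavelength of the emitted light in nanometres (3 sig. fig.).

For Z = 3 the level energies scale as Z², so the effective Rydberg energy is 13.6 × 9 = 122.4 eV.
ΔE = 122.4 × (1/2² − 1/3²) = 122.4 × 0.1389 = 17.00 eV.
λ = hc/ΔE = 1240 / 17.00 = 72.9 nm.

72.9 nm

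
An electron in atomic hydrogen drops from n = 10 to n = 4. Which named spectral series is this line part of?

The series is set by the lower level: n_f = 4 is the Brackett series.

Brackett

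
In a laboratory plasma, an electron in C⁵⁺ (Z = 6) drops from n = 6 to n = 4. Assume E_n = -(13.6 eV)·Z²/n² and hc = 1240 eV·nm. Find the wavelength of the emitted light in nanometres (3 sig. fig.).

72.9 nm

For Z = 6 the level energies scale as Z², so the effective Rydberg energy is 13.6 × 36 = 489.6 eV.
ΔE = 489.6 × (1/4² − 1/6²) = 489.6 × 0.03472 = 17.00 eV.
λ = hc/ΔE = 1240 / 17.00 = 72.9 nm.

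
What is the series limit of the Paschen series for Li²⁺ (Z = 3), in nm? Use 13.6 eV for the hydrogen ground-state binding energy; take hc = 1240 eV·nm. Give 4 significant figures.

The Paschen series has lower level n_f = 3; the series limit corresponds to n_i → ∞.
ΔE_max = 13.6 × 9 / 3² = 13.60 eV.
λ_min = 1240 / 13.60 = 91.18 nm.

91.18 nm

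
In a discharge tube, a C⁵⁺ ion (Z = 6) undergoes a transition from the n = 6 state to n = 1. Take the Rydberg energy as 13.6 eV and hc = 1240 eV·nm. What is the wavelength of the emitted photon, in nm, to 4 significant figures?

For Z = 6 the level energies scale as Z², so the effective Rydberg energy is 13.6 × 36 = 489.6 eV.
ΔE = 489.6 × (1/1² − 1/6²) = 489.6 × 0.9722 = 476.0 eV.
λ = hc/ΔE = 1240 / 476.0 = 2.605 nm.

2.605 nm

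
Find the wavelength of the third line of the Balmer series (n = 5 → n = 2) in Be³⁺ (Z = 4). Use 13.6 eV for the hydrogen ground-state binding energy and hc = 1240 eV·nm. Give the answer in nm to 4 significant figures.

The Balmer series terminates on n_f = 2; the third line has n_i = 2+3 = 5.
ΔE = 217.6 × (1/2² − 1/5²) = 45.70 eV.
λ = 1240 / 45.70 = 27.14 nm.

27.14 nm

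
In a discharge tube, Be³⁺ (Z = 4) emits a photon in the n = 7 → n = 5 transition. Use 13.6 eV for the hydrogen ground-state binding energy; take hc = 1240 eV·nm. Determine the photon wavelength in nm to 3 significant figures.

291 nm

For Z = 4 the level energies scale as Z², so the effective Rydberg energy is 13.6 × 16 = 217.6 eV.
ΔE = 217.6 × (1/5² − 1/7²) = 217.6 × 0.01959 = 4.263 eV.
λ = hc/ΔE = 1240 / 4.263 = 291 nm.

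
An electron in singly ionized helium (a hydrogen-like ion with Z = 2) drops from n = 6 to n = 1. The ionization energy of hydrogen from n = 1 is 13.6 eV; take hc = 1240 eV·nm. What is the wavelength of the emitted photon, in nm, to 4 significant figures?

23.45 nm

For Z = 2 the level energies scale as Z², so the effective Rydberg energy is 13.6 × 4 = 54.40 eV.
ΔE = 54.40 × (1/1² − 1/6²) = 54.40 × 0.9722 = 52.89 eV.
λ = hc/ΔE = 1240 / 52.89 = 23.45 nm.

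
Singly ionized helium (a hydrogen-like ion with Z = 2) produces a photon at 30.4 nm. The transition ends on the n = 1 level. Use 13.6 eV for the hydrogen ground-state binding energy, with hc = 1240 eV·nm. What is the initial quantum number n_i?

n_i = 2

The photon energy is ΔE = hc/λ = 1240 / 30.4 = 40.79 eV.
With Z = 2, ΔE = 54.40 × (1/n_f² − 1/n_i²), so 1/n_f² − 1/n_i² = 0.7498.
With n_f = 1: 1/n_i² = 1/1 − 0.7498 = 0.2502, so n_i ≈ 2.00.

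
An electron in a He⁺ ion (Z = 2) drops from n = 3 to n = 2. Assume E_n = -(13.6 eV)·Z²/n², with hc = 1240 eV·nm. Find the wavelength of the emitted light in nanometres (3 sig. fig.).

164 nm

For Z = 2 the level energies scale as Z², so the effective Rydberg energy is 13.6 × 4 = 54.40 eV.
ΔE = 54.40 × (1/2² − 1/3²) = 54.40 × 0.1389 = 7.556 eV.
λ = hc/ΔE = 1240 / 7.556 = 164 nm.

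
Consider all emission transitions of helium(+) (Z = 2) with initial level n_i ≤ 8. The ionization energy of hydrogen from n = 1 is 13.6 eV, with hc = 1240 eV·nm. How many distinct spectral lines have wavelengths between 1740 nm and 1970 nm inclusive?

Enumerate all n_i → n_f pairs with 1 ≤ n_f < n_i ≤ 8 and compute λ = 1240 / [13.6·4·(1/n_f² − 1/n_i²)].
Lines falling in [1740, 1970] nm: 6→5 (1865 nm), 8→6 (1876 nm).

2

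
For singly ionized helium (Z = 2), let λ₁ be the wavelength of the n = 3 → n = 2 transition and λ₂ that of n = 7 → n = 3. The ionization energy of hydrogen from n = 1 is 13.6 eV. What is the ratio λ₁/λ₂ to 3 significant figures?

λ ∝ 1/ΔE ∝ 1/(1/n_f² − 1/n_i²), and the Z² and hc factors cancel in the ratio.
λ₁/λ₂ = (1/3² − 1/7²)/(1/2² − 1/3²) = 0.09070/0.1389 = 0.653.

0.653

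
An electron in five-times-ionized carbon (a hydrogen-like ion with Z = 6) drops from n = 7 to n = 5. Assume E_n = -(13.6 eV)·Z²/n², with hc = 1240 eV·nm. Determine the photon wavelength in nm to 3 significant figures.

For Z = 6 the level energies scale as Z², so the effective Rydberg energy is 13.6 × 36 = 489.6 eV.
ΔE = 489.6 × (1/5² − 1/7²) = 489.6 × 0.01959 = 9.592 eV.
λ = hc/ΔE = 1240 / 9.592 = 129 nm.

129 nm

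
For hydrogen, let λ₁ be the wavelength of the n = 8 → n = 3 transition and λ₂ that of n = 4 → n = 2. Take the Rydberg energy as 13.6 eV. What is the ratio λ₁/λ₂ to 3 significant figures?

1.96

λ ∝ 1/ΔE ∝ 1/(1/n_f² − 1/n_i²), and the Z² and hc factors cancel in the ratio.
λ₁/λ₂ = (1/2² − 1/4²)/(1/3² − 1/8²) = 0.1875/0.09549 = 1.96.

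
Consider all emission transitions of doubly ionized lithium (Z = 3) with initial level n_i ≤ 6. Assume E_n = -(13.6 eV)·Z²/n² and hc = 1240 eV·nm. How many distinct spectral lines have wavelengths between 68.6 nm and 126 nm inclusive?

Enumerate all n_i → n_f pairs with 1 ≤ n_f < n_i ≤ 6 and compute λ = 1240 / [13.6·9·(1/n_f² − 1/n_i²)].
Lines falling in [68.6, 126] nm: 3→2 (72.94 nm), 6→3 (121.6 nm).

2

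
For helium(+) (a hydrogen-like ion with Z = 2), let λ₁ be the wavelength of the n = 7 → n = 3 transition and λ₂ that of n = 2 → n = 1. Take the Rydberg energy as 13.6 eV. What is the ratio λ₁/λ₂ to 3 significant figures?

λ ∝ 1/ΔE ∝ 1/(1/n_f² − 1/n_i²), and the Z² and hc factors cancel in the ratio.
λ₁/λ₂ = (1/1² − 1/2²)/(1/3² − 1/7²) = 0.7500/0.09070 = 8.27.

8.27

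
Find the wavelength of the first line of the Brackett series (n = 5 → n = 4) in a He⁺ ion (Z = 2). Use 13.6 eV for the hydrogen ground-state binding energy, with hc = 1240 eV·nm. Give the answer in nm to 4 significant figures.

1013 nm

The Brackett series terminates on n_f = 4; the first line has n_i = 4+1 = 5.
ΔE = 54.40 × (1/4² − 1/5²) = 1.224 eV.
λ = 1240 / 1.224 = 1013 nm.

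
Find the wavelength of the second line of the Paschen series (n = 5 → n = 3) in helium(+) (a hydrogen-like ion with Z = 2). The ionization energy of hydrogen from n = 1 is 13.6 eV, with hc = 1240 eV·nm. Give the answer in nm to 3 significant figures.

The Paschen series terminates on n_f = 3; the second line has n_i = 3+2 = 5.
ΔE = 54.40 × (1/3² − 1/5²) = 3.868 eV.
λ = 1240 / 3.868 = 321 nm.

321 nm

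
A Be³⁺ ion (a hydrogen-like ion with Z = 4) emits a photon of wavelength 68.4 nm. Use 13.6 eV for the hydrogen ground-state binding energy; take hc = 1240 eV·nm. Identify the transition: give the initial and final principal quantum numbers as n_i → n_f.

The photon energy is ΔE = hc/λ = 1240 / 68.4 = 18.13 eV.
With Z = 4, ΔE = 217.6 × (1/n_f² − 1/n_i²), so 1/n_f² − 1/n_i² = 0.08331.
Trying n_f = 3 gives 1/n_i² = 0.02780, i.e. n_i ≈ 6; this pair matches.

n_i = 6, n_f = 3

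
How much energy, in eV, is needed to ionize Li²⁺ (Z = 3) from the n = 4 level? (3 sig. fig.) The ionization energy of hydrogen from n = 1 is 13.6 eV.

7.65 eV

E_n = −13.6 Z²/n² = −122.4/n² eV for Z = 3.
E_4 = −122.4/16 = −7.65 eV, so ionization (to E = 0) requires 7.65 eV.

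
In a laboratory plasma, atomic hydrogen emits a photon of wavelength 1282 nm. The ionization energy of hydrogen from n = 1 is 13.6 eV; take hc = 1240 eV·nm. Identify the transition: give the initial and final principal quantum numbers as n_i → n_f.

The photon energy is ΔE = hc/λ = 1240 / 1282 = 0.9672 eV.
With Z = 1, ΔE = 13.60 × (1/n_f² − 1/n_i²), so 1/n_f² − 1/n_i² = 0.07112.
Trying n_f = 3 gives 1/n_i² = 0.03999, i.e. n_i ≈ 5; this pair matches.

n_i = 5, n_f = 3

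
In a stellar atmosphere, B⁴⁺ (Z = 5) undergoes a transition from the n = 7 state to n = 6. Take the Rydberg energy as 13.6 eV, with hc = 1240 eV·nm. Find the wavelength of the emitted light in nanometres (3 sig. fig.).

495 nm

For Z = 5 the level energies scale as Z², so the effective Rydberg energy is 13.6 × 25 = 340.0 eV.
ΔE = 340.0 × (1/6² − 1/7²) = 340.0 × 0.007370 = 2.506 eV.
λ = hc/ΔE = 1240 / 2.506 = 495 nm.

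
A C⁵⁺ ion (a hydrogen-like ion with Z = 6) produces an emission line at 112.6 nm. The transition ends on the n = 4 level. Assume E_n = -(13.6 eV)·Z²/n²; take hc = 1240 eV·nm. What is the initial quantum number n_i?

n_i = 5

The photon energy is ΔE = hc/λ = 1240 / 112.6 = 11.01 eV.
With Z = 6, ΔE = 489.6 × (1/n_f² − 1/n_i²), so 1/n_f² − 1/n_i² = 0.02249.
With n_f = 4: 1/n_i² = 1/16 − 0.02249 = 0.04001, so n_i ≈ 5.00.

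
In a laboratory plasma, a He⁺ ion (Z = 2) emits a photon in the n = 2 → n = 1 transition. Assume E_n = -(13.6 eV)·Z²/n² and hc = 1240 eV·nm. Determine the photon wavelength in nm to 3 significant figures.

30.4 nm

For Z = 2 the level energies scale as Z², so the effective Rydberg energy is 13.6 × 4 = 54.40 eV.
ΔE = 54.40 × (1/1² − 1/2²) = 54.40 × 0.7500 = 40.80 eV.
λ = hc/ΔE = 1240 / 40.80 = 30.4 nm.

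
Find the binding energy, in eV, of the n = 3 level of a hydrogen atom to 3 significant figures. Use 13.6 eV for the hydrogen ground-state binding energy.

E_3 = −13.60/9 = −1.51 eV, so ionization (to E = 0) requires 1.51 eV.

1.51 eV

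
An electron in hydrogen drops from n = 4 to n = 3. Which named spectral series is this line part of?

The series is set by the lower level: n_f = 3 is the Paschen series.

Paschen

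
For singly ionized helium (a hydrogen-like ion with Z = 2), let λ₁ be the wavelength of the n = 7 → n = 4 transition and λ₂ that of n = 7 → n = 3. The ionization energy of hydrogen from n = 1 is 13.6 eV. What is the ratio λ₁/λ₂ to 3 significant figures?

2.15

λ ∝ 1/ΔE ∝ 1/(1/n_f² − 1/n_i²), and the Z² and hc factors cancel in the ratio.
λ₁/λ₂ = (1/3² − 1/7²)/(1/4² − 1/7²) = 0.09070/0.04209 = 2.15.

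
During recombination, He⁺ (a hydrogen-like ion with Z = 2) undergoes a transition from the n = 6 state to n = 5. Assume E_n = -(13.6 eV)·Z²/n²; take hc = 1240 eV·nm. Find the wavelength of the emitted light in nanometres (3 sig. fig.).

For Z = 2 the level energies scale as Z², so the effective Rydberg energy is 13.6 × 4 = 54.40 eV.
ΔE = 54.40 × (1/5² − 1/6²) = 54.40 × 0.01222 = 0.6649 eV.
λ = hc/ΔE = 1240 / 0.6649 = 1860 nm.

1860 nm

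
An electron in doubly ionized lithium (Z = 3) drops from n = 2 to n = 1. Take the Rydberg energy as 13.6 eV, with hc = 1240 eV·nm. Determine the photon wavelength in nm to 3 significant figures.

13.5 nm

For Z = 3 the level energies scale as Z², so the effective Rydberg energy is 13.6 × 9 = 122.4 eV.
ΔE = 122.4 × (1/1² − 1/2²) = 122.4 × 0.7500 = 91.80 eV.
λ = hc/ΔE = 1240 / 91.80 = 13.5 nm.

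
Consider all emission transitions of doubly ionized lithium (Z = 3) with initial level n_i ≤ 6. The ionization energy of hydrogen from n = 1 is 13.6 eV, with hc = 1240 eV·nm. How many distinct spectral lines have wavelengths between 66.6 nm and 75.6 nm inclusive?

1

Enumerate all n_i → n_f pairs with 1 ≤ n_f < n_i ≤ 6 and compute λ = 1240 / [13.6·9·(1/n_f² − 1/n_i²)].
Lines falling in [66.6, 75.6] nm: 3→2 (72.94 nm).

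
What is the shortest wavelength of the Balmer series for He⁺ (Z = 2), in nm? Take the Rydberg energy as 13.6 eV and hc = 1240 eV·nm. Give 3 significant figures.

The Balmer series has lower level n_f = 2; the series limit corresponds to n_i → ∞.
ΔE_max = 13.6 × 4 / 2² = 13.60 eV.
λ_min = 1240 / 13.60 = 91.2 nm.

91.2 nm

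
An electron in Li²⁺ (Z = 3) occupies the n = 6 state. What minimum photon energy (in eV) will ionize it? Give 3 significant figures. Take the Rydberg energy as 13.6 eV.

E_n = −13.6 Z²/n² = −122.4/n² eV for Z = 3.
E_6 = −122.4/36 = −3.40 eV, so ionization (to E = 0) requires 3.40 eV.

3.40 eV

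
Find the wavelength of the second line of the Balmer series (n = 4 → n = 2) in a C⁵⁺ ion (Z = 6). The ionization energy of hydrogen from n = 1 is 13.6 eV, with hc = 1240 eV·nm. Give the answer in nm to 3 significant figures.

13.5 nm

The Balmer series terminates on n_f = 2; the second line has n_i = 2+2 = 4.
ΔE = 489.6 × (1/2² − 1/4²) = 91.80 eV.
λ = 1240 / 91.80 = 13.5 nm.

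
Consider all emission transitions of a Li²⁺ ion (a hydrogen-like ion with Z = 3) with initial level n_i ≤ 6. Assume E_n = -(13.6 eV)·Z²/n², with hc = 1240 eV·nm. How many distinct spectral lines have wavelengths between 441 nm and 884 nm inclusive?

2

Enumerate all n_i → n_f pairs with 1 ≤ n_f < n_i ≤ 6 and compute λ = 1240 / [13.6·9·(1/n_f² − 1/n_i²)].
Lines falling in [441, 884] nm: 5→4 (450.3 nm), 6→5 (828.9 nm).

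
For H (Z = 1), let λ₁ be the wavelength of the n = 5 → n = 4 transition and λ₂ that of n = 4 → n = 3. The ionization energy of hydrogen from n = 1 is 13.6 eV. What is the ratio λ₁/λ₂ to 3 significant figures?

λ ∝ 1/ΔE ∝ 1/(1/n_f² − 1/n_i²), and the Z² and hc factors cancel in the ratio.
λ₁/λ₂ = (1/3² − 1/4²)/(1/4² − 1/5²) = 0.04861/0.02250 = 2.16.

2.16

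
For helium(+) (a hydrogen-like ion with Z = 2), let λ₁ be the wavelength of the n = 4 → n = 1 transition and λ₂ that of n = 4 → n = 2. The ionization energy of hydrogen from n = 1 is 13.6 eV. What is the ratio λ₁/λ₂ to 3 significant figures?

0.200

λ ∝ 1/ΔE ∝ 1/(1/n_f² − 1/n_i²), and the Z² and hc factors cancel in the ratio.
λ₁/λ₂ = (1/2² − 1/4²)/(1/1² − 1/4²) = 0.1875/0.9375 = 0.200.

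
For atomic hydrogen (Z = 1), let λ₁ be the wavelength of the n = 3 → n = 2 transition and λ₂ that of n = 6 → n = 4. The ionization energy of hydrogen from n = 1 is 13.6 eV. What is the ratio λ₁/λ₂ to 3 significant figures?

λ ∝ 1/ΔE ∝ 1/(1/n_f² − 1/n_i²), and the Z² and hc factors cancel in the ratio.
λ₁/λ₂ = (1/4² − 1/6²)/(1/2² − 1/3²) = 0.03472/0.1389 = 0.250.

0.250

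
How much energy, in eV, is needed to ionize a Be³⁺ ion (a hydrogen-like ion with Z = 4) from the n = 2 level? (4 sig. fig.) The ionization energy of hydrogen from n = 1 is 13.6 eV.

54.40 eV

E_n = −13.6 Z²/n² = −217.6/n² eV for Z = 4.
E_2 = −217.6/4 = −54.40 eV, so ionization (to E = 0) requires 54.40 eV.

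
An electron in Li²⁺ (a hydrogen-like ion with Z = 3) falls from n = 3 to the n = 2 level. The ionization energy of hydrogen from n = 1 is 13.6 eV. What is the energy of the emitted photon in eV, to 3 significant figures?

17.0 eV

The Bohr energies scale as Z², so for Z = 3: E_n = −122.4/n² eV.
E_3 = −122.4/9 = −13.60 eV and E_2 = −122.4/4 = −30.60 eV.
The photon energy is |E_3 − E_2| = 17.0 eV.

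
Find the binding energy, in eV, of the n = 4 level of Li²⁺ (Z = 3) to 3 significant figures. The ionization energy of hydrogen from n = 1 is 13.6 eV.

7.65 eV

E_n = −13.6 Z²/n² = −122.4/n² eV for Z = 3.
E_4 = −122.4/16 = −7.65 eV, so ionization (to E = 0) requires 7.65 eV.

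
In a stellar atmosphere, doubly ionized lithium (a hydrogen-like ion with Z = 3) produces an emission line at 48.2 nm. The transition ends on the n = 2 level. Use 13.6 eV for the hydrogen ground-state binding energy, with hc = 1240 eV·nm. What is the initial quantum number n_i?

The photon energy is ΔE = hc/λ = 1240 / 48.2 = 25.73 eV.
With Z = 3, ΔE = 122.4 × (1/n_f² − 1/n_i²), so 1/n_f² − 1/n_i² = 0.2102.
With n_f = 2: 1/n_i² = 1/4 − 0.2102 = 0.03982, so n_i ≈ 5.01.

n_i = 5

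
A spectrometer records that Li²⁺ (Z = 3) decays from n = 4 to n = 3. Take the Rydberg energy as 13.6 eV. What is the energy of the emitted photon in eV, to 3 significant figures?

The Bohr energies scale as Z², so for Z = 3: E_n = −122.4/n² eV.
E_4 = −122.4/16 = −7.650 eV and E_3 = −122.4/9 = −13.60 eV.
The photon energy is |E_4 − E_3| = 5.95 eV.

5.95 eV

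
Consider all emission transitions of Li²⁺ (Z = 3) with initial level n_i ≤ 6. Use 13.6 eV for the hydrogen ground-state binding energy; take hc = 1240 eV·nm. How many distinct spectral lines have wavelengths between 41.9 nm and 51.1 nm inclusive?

2

Enumerate all n_i → n_f pairs with 1 ≤ n_f < n_i ≤ 6 and compute λ = 1240 / [13.6·9·(1/n_f² − 1/n_i²)].
Lines falling in [41.9, 51.1] nm: 6→2 (45.59 nm), 5→2 (48.24 nm).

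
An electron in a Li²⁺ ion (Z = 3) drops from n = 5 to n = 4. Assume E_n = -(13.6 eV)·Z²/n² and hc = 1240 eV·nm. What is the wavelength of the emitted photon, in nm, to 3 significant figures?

For Z = 3 the level energies scale as Z², so the effective Rydberg energy is 13.6 × 9 = 122.4 eV.
ΔE = 122.4 × (1/4² − 1/5²) = 122.4 × 0.02250 = 2.754 eV.
λ = hc/ΔE = 1240 / 2.754 = 450 nm.

450 nm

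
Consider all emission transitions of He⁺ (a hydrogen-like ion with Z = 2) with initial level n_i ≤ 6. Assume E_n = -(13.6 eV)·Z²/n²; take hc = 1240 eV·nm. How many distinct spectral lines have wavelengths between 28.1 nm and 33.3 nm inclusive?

1

Enumerate all n_i → n_f pairs with 1 ≤ n_f < n_i ≤ 6 and compute λ = 1240 / [13.6·4·(1/n_f² − 1/n_i²)].
Lines falling in [28.1, 33.3] nm: 2→1 (30.39 nm).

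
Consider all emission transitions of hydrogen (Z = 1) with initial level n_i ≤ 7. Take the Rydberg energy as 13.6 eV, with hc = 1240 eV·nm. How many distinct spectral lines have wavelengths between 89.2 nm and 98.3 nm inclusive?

Enumerate all n_i → n_f pairs with 1 ≤ n_f < n_i ≤ 7 and compute λ = 1240 / [13.6·1·(1/n_f² − 1/n_i²)].
Lines falling in [89.2, 98.3] nm: 7→1 (93.08 nm), 6→1 (93.78 nm), 5→1 (94.98 nm), 4→1 (97.25 nm).

4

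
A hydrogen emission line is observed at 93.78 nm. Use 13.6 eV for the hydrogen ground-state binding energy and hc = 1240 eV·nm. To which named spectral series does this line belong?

Lyman

ΔE = 1240/93.78 = 13.22 eV.
This matches 13.6 × (1/1² − 1/6²), so n_f = 1: the Lyman series.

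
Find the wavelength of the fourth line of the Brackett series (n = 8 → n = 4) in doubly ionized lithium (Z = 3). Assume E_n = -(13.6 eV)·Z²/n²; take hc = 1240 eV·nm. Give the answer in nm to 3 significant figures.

216 nm

The Brackett series terminates on n_f = 4; the fourth line has n_i = 4+4 = 8.
ΔE = 122.4 × (1/4² − 1/8²) = 5.738 eV.
λ = 1240 / 5.738 = 216 nm.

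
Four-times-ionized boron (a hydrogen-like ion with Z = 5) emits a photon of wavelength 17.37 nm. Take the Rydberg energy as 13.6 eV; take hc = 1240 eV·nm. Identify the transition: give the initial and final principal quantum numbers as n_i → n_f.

n_i = 5, n_f = 2

The photon energy is ΔE = hc/λ = 1240 / 17.37 = 71.39 eV.
With Z = 5, ΔE = 340.0 × (1/n_f² − 1/n_i²), so 1/n_f² − 1/n_i² = 0.2100.
Trying n_f = 2 gives 1/n_i² = 0.04004, i.e. n_i ≈ 5; this pair matches.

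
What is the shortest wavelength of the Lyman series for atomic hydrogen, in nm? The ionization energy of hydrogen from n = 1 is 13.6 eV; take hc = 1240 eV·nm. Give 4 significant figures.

91.18 nm

The Lyman series has lower level n_f = 1; the series limit corresponds to n_i → ∞.
ΔE_max = 13.6 × 1 / 1² = 13.60 eV.
λ_min = 1240 / 13.60 = 91.18 nm.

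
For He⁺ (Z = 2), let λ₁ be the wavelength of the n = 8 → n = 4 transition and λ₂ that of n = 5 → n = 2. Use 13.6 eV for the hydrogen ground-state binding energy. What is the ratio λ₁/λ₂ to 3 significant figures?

4.48

λ ∝ 1/ΔE ∝ 1/(1/n_f² − 1/n_i²), and the Z² and hc factors cancel in the ratio.
λ₁/λ₂ = (1/2² − 1/5²)/(1/4² − 1/8²) = 0.2100/0.04688 = 4.48.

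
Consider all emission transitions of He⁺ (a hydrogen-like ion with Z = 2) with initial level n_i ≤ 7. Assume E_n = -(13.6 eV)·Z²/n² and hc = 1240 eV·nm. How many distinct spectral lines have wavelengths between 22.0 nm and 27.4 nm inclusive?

Enumerate all n_i → n_f pairs with 1 ≤ n_f < n_i ≤ 7 and compute λ = 1240 / [13.6·4·(1/n_f² − 1/n_i²)].
Lines falling in [22.0, 27.4] nm: 7→1 (23.27 nm), 6→1 (23.45 nm), 5→1 (23.74 nm), 4→1 (24.31 nm), 3→1 (25.64 nm).

5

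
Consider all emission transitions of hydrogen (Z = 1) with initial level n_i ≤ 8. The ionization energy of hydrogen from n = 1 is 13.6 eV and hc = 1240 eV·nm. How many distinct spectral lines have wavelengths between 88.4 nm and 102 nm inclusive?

5

Enumerate all n_i → n_f pairs with 1 ≤ n_f < n_i ≤ 8 and compute λ = 1240 / [13.6·1·(1/n_f² − 1/n_i²)].
Lines falling in [88.4, 102] nm: 8→1 (92.62 nm), 7→1 (93.08 nm), 6→1 (93.78 nm), 5→1 (94.98 nm), 4→1 (97.25 nm).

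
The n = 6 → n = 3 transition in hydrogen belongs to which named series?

The series is set by the lower level: n_f = 3 is the Paschen series.

Paschen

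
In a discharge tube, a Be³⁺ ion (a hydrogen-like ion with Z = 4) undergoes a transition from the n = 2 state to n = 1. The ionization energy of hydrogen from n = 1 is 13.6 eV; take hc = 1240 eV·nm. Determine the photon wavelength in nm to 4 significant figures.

For Z = 4 the level energies scale as Z², so the effective Rydberg energy is 13.6 × 16 = 217.6 eV.
ΔE = 217.6 × (1/1² − 1/2²) = 217.6 × 0.7500 = 163.2 eV.
λ = hc/ΔE = 1240 / 163.2 = 7.598 nm.

7.598 nm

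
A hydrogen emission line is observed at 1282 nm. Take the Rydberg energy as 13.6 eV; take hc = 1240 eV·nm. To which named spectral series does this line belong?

Paschen

ΔE = 1240/1282 = 0.9672 eV.
This matches 13.6 × (1/3² − 1/5²), so n_f = 3: the Paschen series.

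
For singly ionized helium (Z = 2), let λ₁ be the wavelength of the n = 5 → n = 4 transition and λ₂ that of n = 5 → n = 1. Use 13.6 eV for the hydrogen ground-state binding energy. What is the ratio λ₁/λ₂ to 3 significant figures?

λ ∝ 1/ΔE ∝ 1/(1/n_f² − 1/n_i²), and the Z² and hc factors cancel in the ratio.
λ₁/λ₂ = (1/1² − 1/5²)/(1/4² − 1/5²) = 0.9600/0.02250 = 42.7.

42.7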